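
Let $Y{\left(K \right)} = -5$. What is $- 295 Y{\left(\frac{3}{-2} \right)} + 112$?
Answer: $1587$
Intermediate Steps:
$- 295 Y{\left(\frac{3}{-2} \right)} + 112 = \left(-295\right) \left(-5\right) + 112 = 1475 + 112 = 1587$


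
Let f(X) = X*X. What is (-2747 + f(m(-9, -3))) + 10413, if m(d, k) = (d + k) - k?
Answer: 7747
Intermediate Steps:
m(d, k) = d
f(X) = X**2
(-2747 + f(m(-9, -3))) + 10413 = (-2747 + (-9)**2) + 10413 = (-2747 + 81) + 10413 = -2666 + 10413 = 7747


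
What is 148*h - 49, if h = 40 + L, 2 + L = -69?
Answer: -4637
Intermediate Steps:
L = -71 (L = -2 - 69 = -71)
h = -31 (h = 40 - 71 = -31)
148*h - 49 = 148*(-31) - 49 = -4588 - 49 = -4637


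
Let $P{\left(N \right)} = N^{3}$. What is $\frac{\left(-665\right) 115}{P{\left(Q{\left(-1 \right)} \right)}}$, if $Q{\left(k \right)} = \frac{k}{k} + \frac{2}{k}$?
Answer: $76475$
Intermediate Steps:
$Q{\left(k \right)} = 1 + \frac{2}{k}$
$\frac{\left(-665\right) 115}{P{\left(Q{\left(-1 \right)} \right)}} = \frac{\left(-665\right) 115}{\left(\frac{2 - 1}{-1}\right)^{3}} = - \frac{76475}{\left(\left(-1\right) 1\right)^{3}} = - \frac{76475}{\left(-1\right)^{3}} = - \frac{76475}{-1} = \left(-76475\right) \left(-1\right) = 76475$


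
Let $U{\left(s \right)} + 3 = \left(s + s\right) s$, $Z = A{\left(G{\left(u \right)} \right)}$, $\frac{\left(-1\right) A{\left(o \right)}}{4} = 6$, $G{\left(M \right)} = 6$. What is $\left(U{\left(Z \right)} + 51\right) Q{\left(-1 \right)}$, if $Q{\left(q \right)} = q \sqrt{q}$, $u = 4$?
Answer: $- 1200 i \approx - 1200.0 i$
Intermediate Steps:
$Q{\left(q \right)} = q^{\frac{3}{2}}$
$A{\left(o \right)} = -24$ ($A{\left(o \right)} = \left(-4\right) 6 = -24$)
$Z = -24$
$U{\left(s \right)} = -3 + 2 s^{2}$ ($U{\left(s \right)} = -3 + \left(s + s\right) s = -3 + 2 s s = -3 + 2 s^{2}$)
$\left(U{\left(Z \right)} + 51\right) Q{\left(-1 \right)} = \left(\left(-3 + 2 \left(-24\right)^{2}\right) + 51\right) \left(-1\right)^{\frac{3}{2}} = \left(\left(-3 + 2 \cdot 576\right) + 51\right) \left(- i\right) = \left(\left(-3 + 1152\right) + 51\right) \left(- i\right) = \left(1149 + 51\right) \left(- i\right) = 1200 \left(- i\right) = - 1200 i$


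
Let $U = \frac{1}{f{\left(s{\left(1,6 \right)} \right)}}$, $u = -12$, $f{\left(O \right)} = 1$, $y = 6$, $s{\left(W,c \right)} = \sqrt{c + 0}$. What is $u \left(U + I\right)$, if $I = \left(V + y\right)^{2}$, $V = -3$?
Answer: $-120$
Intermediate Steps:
$s{\left(W,c \right)} = \sqrt{c}$
$U = 1$ ($U = 1^{-1} = 1$)
$I = 9$ ($I = \left(-3 + 6\right)^{2} = 3^{2} = 9$)
$u \left(U + I\right) = - 12 \left(1 + 9\right) = \left(-12\right) 10 = -120$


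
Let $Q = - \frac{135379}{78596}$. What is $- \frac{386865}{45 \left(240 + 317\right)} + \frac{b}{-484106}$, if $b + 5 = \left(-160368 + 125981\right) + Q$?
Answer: $- \frac{325599804708945}{21193178913032} \approx -15.363$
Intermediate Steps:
$Q = - \frac{135379}{78596}$ ($Q = \left(-135379\right) \frac{1}{78596} = - \frac{135379}{78596} \approx -1.7225$)
$b = - \frac{2703209011}{78596}$ ($b = -5 + \left(\left(-160368 + 125981\right) - \frac{135379}{78596}\right) = -5 - \frac{2702816031}{78596} = - \frac{2703209011}{78596} \approx -34394.0$)
$- \frac{386865}{45 \left(240 + 317\right)} + \frac{b}{-484106} = - \frac{386865}{45 \left(240 + 317\right)} - \frac{2703209011}{78596 \left(-484106\right)} = - \frac{386865}{45 \cdot 557} - - \frac{2703209011}{38048795176} = - \frac{386865}{25065} + \frac{2703209011}{38048795176} = \left(-386865\right) \frac{1}{25065} + \frac{2703209011}{38048795176} = - \frac{8597}{557} + \frac{2703209011}{38048795176} = - \frac{325599804708945}{21193178913032}$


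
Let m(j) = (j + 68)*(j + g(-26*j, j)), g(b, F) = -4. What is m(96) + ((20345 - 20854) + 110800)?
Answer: 125379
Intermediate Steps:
m(j) = (-4 + j)*(68 + j) (m(j) = (j + 68)*(j - 4) = (68 + j)*(-4 + j) = (-4 + j)*(68 + j))
m(96) + ((20345 - 20854) + 110800) = (-272 + 96**2 + 64*96) + ((20345 - 20854) + 110800) = (-272 + 9216 + 6144) + (-509 + 110800) = 15088 + 110291 = 125379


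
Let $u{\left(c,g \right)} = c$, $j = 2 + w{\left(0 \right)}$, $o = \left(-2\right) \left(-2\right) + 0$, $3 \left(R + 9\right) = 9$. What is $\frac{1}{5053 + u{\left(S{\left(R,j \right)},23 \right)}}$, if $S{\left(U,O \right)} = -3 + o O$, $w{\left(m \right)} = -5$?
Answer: $\frac{1}{5038} \approx 0.00019849$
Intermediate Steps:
$R = -6$ ($R = -9 + \frac{1}{3} \cdot 9 = -9 + 3 = -6$)
$o = 4$ ($o = 4 + 0 = 4$)
$j = -3$ ($j = 2 - 5 = -3$)
$S{\left(U,O \right)} = -3 + 4 O$
$\frac{1}{5053 + u{\left(S{\left(R,j \right)},23 \right)}} = \frac{1}{5053 + \left(-3 + 4 \left(-3\right)\right)} = \frac{1}{5053 - 15} = \frac{1}{5038}$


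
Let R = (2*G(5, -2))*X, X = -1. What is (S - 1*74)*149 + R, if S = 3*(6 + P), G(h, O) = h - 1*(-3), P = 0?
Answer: -8360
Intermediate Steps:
G(h, O) = 3 + h (G(h, O) = h + 3 = 3 + h)
R = -16 (R = (2*(3 + 5))*(-1) = (2*8)*(-1) = 16*(-1) = -16)
S = 18 (S = 3*(6 + 0) = 3*6 = 18)
(S - 1*74)*149 + R = (18 - 1*74)*149 - 16 = (18 - 74)*149 - 16 = -56*149 - 16 = -8344 - 16 = -8360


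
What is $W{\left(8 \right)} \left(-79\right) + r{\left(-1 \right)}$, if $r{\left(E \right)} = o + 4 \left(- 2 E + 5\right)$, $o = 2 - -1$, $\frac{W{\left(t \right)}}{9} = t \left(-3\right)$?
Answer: $17095$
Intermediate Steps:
$W{\left(t \right)} = - 27 t$ ($W{\left(t \right)} = 9 t \left(-3\right) = 9 \left(- 3 t\right) = - 27 t$)
$o = 3$ ($o = 2 + 1 = 3$)
$r{\left(E \right)} = 23 - 8 E$ ($r{\left(E \right)} = 3 + 4 \left(- 2 E + 5\right) = 3 + 4 \left(5 - 2 E\right) = 3 - \left(-20 + 8 E\right) = 23 - 8 E$)
$W{\left(8 \right)} \left(-79\right) + r{\left(-1 \right)} = \left(-27\right) 8 \left(-79\right) + \left(23 - -8\right) = \left(-216\right) \left(-79\right) + \left(23 + 8\right) = 17064 + 31 = 17095$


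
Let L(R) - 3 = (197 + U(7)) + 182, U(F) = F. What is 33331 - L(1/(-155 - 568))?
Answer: 32942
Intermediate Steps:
L(R) = 389 (L(R) = 3 + ((197 + 7) + 182) = 3 + (204 + 182) = 3 + 386 = 389)
33331 - L(1/(-155 - 568)) = 33331 - 1*389 = 33331 - 389 = 32942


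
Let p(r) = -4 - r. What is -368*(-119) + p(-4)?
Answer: 43792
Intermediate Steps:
-368*(-119) + p(-4) = -368*(-119) + (-4 - 1*(-4)) = 43792 + (-4 + 4) = 43792 + 0 = 43792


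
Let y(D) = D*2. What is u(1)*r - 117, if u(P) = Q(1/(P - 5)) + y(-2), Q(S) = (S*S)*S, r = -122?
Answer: 11933/32 ≈ 372.91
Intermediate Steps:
y(D) = 2*D
Q(S) = S³ (Q(S) = S²*S = S³)
u(P) = -4 + (-5 + P)⁻³ (u(P) = (1/(P - 5))³ + 2*(-2) = (1/(-5 + P))³ - 4 = (-5 + P)⁻³ - 4 = -4 + (-5 + P)⁻³)
u(1)*r - 117 = (-4 + (-5 + 1)⁻³)*(-122) - 117 = (-4 + (-4)⁻³)*(-122) - 117 = (-4 - 1/64)*(-122) - 117 = -257/64*(-122) - 117 = 15677/32 - 117 = 11933/32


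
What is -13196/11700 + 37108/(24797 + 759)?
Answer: 6057914/18687825 ≈ 0.32416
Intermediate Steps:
-13196/11700 + 37108/(24797 + 759) = -13196*1/11700 + 37108/25556 = -3299/2925 + 37108*(1/25556) = -3299/2925 + 9277/6389 = 6057914/18687825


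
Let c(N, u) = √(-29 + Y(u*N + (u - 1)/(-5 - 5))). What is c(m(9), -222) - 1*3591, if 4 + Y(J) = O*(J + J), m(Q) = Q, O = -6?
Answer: -3591 + 3*√65765/5 ≈ -3437.1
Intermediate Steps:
Y(J) = -4 - 12*J (Y(J) = -4 - 6*(J + J) = -4 - 12*J)
c(N, u) = √(-171/5 + 6*u/5 - 12*N*u) (c(N, u) = √(-29 + (-4 - 12*(u*N + (u - 1)/(-5 - 5)))) = √(-29 + (-4 - 12*(N*u + (-1 + u)/(-10)))) = √(-29 + (-4 - 12*(N*u + (-1 + u)*(-⅒)))) = √(-29 + (-4 - 12*(N*u + (⅒ - u/10)))) = √(-29 + (-4 - 12*(⅒ - u/10 + N*u))) = √(-29 + (-4 + (-6/5 + 6*u/5 - 12*N*u))) = √(-29 + (-26/5 + 6*u/5 - 12*N*u)) = √(-171/5 + 6*u/5 - 12*N*u))
c(m(9), -222) - 1*3591 = √(-855 + 30*(-222) - 300*9*(-222))/5 - 1*3591 = √(-855 - 6660 + 599400)/5 - 3591 = √591885/5 - 3591 = (3*√65765)/5 - 3591 = 3*√65765/5 - 3591 = -3591 + 3*√65765/5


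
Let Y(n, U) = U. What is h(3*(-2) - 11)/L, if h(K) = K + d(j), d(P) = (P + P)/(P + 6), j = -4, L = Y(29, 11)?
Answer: -21/11 ≈ -1.9091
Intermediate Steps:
L = 11
d(P) = 2*P/(6 + P) (d(P) = (2*P)/(6 + P) = 2*P/(6 + P))
h(K) = -4 + K (h(K) = K + 2*(-4)/(6 - 4) = K + 2*(-4)/2 = K + 2*(-4)*(1/2) = K - 4 = -4 + K)
h(3*(-2) - 11)/L = (-4 + (3*(-2) - 11))/11 = (-4 + (-6 - 11))*(1/11) = (-4 - 17)*(1/11) = -21*1/11 = -21/11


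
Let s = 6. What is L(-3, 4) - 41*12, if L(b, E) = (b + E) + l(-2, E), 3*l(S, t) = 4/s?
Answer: -4417/9 ≈ -490.78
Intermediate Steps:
l(S, t) = 2/9 (l(S, t) = (4/6)/3 = (4*(1/6))/3 = (1/3)*(2/3) = 2/9)
L(b, E) = 2/9 + E + b (L(b, E) = (b + E) + 2/9 = (E + b) + 2/9 = 2/9 + E + b)
L(-3, 4) - 41*12 = (2/9 + 4 - 3) - 41*12 = 11/9 - 492 = -4417/9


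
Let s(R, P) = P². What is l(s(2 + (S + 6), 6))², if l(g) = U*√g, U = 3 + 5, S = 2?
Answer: 2304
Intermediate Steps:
U = 8
l(g) = 8*√g
l(s(2 + (S + 6), 6))² = (8*√(6²))² = (8*√36)² = (8*6)² = 48² = 2304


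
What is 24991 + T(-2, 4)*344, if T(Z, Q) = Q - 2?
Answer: 25679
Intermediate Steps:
T(Z, Q) = -2 + Q
24991 + T(-2, 4)*344 = 24991 + (-2 + 4)*344 = 24991 + 2*344 = 24991 + 688 = 25679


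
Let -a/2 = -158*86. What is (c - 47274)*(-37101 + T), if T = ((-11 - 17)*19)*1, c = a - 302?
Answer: 767713200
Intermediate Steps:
a = 27176 (a = -(-316)*86 = -2*(-13588) = 27176)
c = 26874 (c = 27176 - 302 = 26874)
T = -532 (T = -28*19*1 = -532*1 = -532)
(c - 47274)*(-37101 + T) = (26874 - 47274)*(-37101 - 532) = -20400*(-37633) = 767713200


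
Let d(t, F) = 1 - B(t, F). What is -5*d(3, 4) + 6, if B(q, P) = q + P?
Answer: 36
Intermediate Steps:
B(q, P) = P + q
d(t, F) = 1 - F - t (d(t, F) = 1 - (F + t) = 1 + (-F - t) = 1 - F - t)
-5*d(3, 4) + 6 = -5*(1 - 1*4 - 1*3) + 6 = -5*(1 - 4 - 3) + 6 = -5*(-6) + 6 = 30 + 6 = 36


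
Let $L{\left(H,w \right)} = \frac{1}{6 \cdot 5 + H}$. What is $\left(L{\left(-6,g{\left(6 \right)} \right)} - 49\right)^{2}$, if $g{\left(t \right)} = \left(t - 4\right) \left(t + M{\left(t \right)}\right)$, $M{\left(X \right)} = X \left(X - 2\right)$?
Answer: $\frac{1380625}{576} \approx 2396.9$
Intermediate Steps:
$M{\left(X \right)} = X \left(-2 + X\right)$
$g{\left(t \right)} = \left(-4 + t\right) \left(t + t \left(-2 + t\right)\right)$ ($g{\left(t \right)} = \left(t - 4\right) \left(t + t \left(-2 + t\right)\right) = \left(-4 + t\right) \left(t + t \left(-2 + t\right)\right)$)
$L{\left(H,w \right)} = \frac{1}{30 + H}$
$\left(L{\left(-6,g{\left(6 \right)} \right)} - 49\right)^{2} = \left(\frac{1}{30 - 6} - 49\right)^{2} = \left(\frac{1}{24} - 49\right)^{2} = \left(- \frac{1175}{24}\right)^{2} = \frac{1380625}{576}$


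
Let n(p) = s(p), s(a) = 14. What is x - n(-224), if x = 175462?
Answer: 175448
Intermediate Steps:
n(p) = 14
x - n(-224) = 175462 - 1*14 = 175462 - 14 = 175448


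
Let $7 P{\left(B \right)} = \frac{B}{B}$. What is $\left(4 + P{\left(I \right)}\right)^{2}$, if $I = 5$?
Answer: $\frac{841}{49} \approx 17.163$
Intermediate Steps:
$P{\left(B \right)} = \frac{1}{7}$ ($P{\left(B \right)} = \frac{B \frac{1}{B}}{7} = \frac{1}{7} \cdot 1 = \frac{1}{7}$)
$\left(4 + P{\left(I \right)}\right)^{2} = \left(4 + \frac{1}{7}\right)^{2} = \left(\frac{29}{7}\right)^{2} = \frac{841}{49}$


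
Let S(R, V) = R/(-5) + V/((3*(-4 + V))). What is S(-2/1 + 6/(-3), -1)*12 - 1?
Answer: 47/5 ≈ 9.4000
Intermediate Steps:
S(R, V) = -R/5 + V/(-12 + 3*V) (S(R, V) = R*(-⅕) + V/(-12 + 3*V) = -R/5 + V/(-12 + 3*V))
S(-2/1 + 6/(-3), -1)*12 - 1 = ((5*(-1) + 12*(-2/1 + 6/(-3)) - 3*(-2/1 + 6/(-3))*(-1))/(15*(-4 - 1)))*12 - 1 = ((1/15)*(-5 + 12*(-2*1 + 6*(-⅓)) - 3*(-2*1 + 6*(-⅓))*(-1))/(-5))*12 - 1 = ((1/15)*(-⅕)*(-5 + 12*(-2 - 2) - 3*(-2 - 2)*(-1)))*12 - 1 = ((1/15)*(-⅕)*(-5 + 12*(-4) - 3*(-4)*(-1)))*12 - 1 = ((1/15)*(-⅕)*(-5 - 48 - 12))*12 - 1 = ((1/15)*(-⅕)*(-65))*12 - 1 = (13/15)*12 - 1 = 52/5 - 1 = 47/5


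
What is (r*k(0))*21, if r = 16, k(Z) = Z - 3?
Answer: -1008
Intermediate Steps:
k(Z) = -3 + Z
(r*k(0))*21 = (16*(-3 + 0))*21 = (16*(-3))*21 = -48*21 = -1008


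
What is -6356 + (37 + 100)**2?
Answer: 12413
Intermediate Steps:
-6356 + (37 + 100)**2 = -6356 + 137**2 = -6356 + 18769 = 12413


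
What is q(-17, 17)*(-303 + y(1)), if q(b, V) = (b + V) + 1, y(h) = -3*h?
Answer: -306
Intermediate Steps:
q(b, V) = 1 + V + b (q(b, V) = (V + b) + 1 = 1 + V + b)
q(-17, 17)*(-303 + y(1)) = (1 + 17 - 17)*(-303 - 3*1) = 1*(-303 - 3) = 1*(-306) = -306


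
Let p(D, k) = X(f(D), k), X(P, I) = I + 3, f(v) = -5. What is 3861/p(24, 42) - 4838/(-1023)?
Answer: 463057/5115 ≈ 90.529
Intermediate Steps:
X(P, I) = 3 + I
p(D, k) = 3 + k
3861/p(24, 42) - 4838/(-1023) = 3861/(3 + 42) - 4838/(-1023) = 3861/45 - 4838*(-1/1023) = 3861*(1/45) + 4838/1023 = 429/5 + 4838/1023 = 463057/5115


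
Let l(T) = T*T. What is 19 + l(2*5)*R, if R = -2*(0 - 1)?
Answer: 219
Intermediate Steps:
R = 2 (R = -2*(-1) = 2)
l(T) = T**2
19 + l(2*5)*R = 19 + (2*5)**2*2 = 19 + 10**2*2 = 19 + 100*2 = 19 + 200 = 219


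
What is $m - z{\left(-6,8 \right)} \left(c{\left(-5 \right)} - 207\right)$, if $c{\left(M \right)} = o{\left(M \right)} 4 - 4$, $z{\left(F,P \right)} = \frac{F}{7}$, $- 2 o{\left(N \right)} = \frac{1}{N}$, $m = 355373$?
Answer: $\frac{12431737}{35} \approx 3.5519 \cdot 10^{5}$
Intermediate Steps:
$o{\left(N \right)} = - \frac{1}{2 N}$
$z{\left(F,P \right)} = \frac{F}{7}$ ($z{\left(F,P \right)} = F \frac{1}{7} = \frac{F}{7}$)
$c{\left(M \right)} = -4 - \frac{2}{M}$ ($c{\left(M \right)} = - \frac{1}{2 M} 4 - 4 = - \frac{2}{M} - 4 = -4 - \frac{2}{M}$)
$m - z{\left(-6,8 \right)} \left(c{\left(-5 \right)} - 207\right) = 355373 - \frac{1}{7} \left(-6\right) \left(\left(-4 - \frac{2}{-5}\right) - 207\right) = 355373 - - \frac{6 \left(\left(-4 - - \frac{2}{5}\right) - 207\right)}{7} = 355373 - - \frac{6 \left(\left(-4 + \frac{2}{5}\right) - 207\right)}{7} = 355373 - - \frac{6 \left(- \frac{18}{5} - 207\right)}{7} = 355373 - \left(- \frac{6}{7}\right) \left(- \frac{1053}{5}\right) = 355373 - \frac{6318}{35} = \frac{12431737}{35}$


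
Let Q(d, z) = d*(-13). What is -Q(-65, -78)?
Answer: -845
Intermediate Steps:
Q(d, z) = -13*d
-Q(-65, -78) = -(-13)*(-65) = -1*845 = -845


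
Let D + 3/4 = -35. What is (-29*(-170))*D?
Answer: -352495/2 ≈ -1.7625e+5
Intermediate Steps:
D = -143/4 (D = -¾ - 35 = -143/4 ≈ -35.750)
(-29*(-170))*D = -29*(-170)*(-143/4) = 4930*(-143/4) = -352495/2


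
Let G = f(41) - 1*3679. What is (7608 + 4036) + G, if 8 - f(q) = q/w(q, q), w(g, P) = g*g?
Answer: 326892/41 ≈ 7973.0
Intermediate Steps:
w(g, P) = g²
f(q) = 8 - 1/q (f(q) = 8 - q/(q²) = 8 - q/q² = 8 - 1/q)
G = -150512/41 (G = (8 - 1/41) - 1*3679 = (8 - 1*1/41) - 3679 = (8 - 1/41) - 3679 = 327/41 - 3679 = -150512/41 ≈ -3671.0)
(7608 + 4036) + G = (7608 + 4036) - 150512/41 = 11644 - 150512/41 = 326892/41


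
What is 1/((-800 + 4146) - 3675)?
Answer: -1/329 ≈ -0.0030395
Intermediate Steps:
1/((-800 + 4146) - 3675) = 1/(3346 - 3675) = 1/(-329) = -1/329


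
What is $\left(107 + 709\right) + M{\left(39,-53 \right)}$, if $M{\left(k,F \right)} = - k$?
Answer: $777$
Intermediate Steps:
$\left(107 + 709\right) + M{\left(39,-53 \right)} = \left(107 + 709\right) - 39 = 816 - 39 = 777$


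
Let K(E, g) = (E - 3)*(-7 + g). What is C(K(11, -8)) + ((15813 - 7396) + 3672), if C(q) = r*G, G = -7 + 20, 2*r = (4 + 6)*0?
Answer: 12089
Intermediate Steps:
K(E, g) = (-7 + g)*(-3 + E) (K(E, g) = (-3 + E)*(-7 + g) = (-7 + g)*(-3 + E))
r = 0 (r = ((4 + 6)*0)/2 = (10*0)/2 = (1/2)*0 = 0)
G = 13
C(q) = 0 (C(q) = 0*13 = 0)
C(K(11, -8)) + ((15813 - 7396) + 3672) = 0 + ((15813 - 7396) + 3672) = 0 + (8417 + 3672) = 0 + 12089 = 12089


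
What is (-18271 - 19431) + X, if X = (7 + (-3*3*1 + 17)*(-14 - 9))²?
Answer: -6373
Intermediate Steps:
X = 31329 (X = (7 + (-9*1 + 17)*(-23))² = (7 + (-9 + 17)*(-23))² = (7 + 8*(-23))² = (7 - 184)² = (-177)² = 31329)
(-18271 - 19431) + X = (-18271 - 19431) + 31329 = -37702 + 31329 = -6373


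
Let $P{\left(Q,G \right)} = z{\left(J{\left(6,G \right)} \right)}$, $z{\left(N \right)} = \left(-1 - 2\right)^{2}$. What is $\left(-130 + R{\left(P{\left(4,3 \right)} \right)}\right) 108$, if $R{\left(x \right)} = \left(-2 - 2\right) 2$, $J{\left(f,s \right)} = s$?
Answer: $-14904$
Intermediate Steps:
$z{\left(N \right)} = 9$ ($z{\left(N \right)} = \left(-3\right)^{2} = 9$)
$P{\left(Q,G \right)} = 9$
$R{\left(x \right)} = -8$ ($R{\left(x \right)} = \left(-4\right) 2 = -8$)
$\left(-130 + R{\left(P{\left(4,3 \right)} \right)}\right) 108 = \left(-130 - 8\right) 108 = \left(-138\right) 108 = -14904$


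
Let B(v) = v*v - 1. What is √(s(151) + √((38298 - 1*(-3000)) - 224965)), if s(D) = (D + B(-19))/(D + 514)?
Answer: √(6935 + 9025*I*√183667)/95 ≈ 14.652 + 14.625*I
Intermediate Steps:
B(v) = -1 + v² (B(v) = v² - 1 = -1 + v²)
s(D) = (360 + D)/(514 + D) (s(D) = (D + (-1 + (-19)²))/(D + 514) = (D + (-1 + 361))/(514 + D) = (D + 360)/(514 + D) = (360 + D)/(514 + D))
√(s(151) + √((38298 - 1*(-3000)) - 224965)) = √((360 + 151)/(514 + 151) + √((38298 - 1*(-3000)) - 224965)) = √(511/665 + √((38298 + 3000) - 224965)) = √((1/665)*511 + √(41298 - 224965)) = √(73/95 + √(-183667)) = √(73/95 + I*√183667)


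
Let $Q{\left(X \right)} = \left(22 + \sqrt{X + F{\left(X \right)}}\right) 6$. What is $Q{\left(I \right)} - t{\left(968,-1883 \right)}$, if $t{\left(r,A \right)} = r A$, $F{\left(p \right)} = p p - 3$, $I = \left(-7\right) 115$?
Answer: $1822876 + 18 \sqrt{71913} \approx 1.8277 \cdot 10^{6}$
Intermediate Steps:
$I = -805$
$F{\left(p \right)} = -3 + p^{2}$ ($F{\left(p \right)} = p^{2} - 3 = -3 + p^{2}$)
$t{\left(r,A \right)} = A r$
$Q{\left(X \right)} = 132 + 6 \sqrt{-3 + X + X^{2}}$ ($Q{\left(X \right)} = \left(22 + \sqrt{X + \left(-3 + X^{2}\right)}\right) 6 = \left(22 + \sqrt{-3 + X + X^{2}}\right) 6 = 132 + 6 \sqrt{-3 + X + X^{2}}$)
$Q{\left(I \right)} - t{\left(968,-1883 \right)} = \left(132 + 6 \sqrt{-3 - 805 + \left(-805\right)^{2}}\right) - \left(-1883\right) 968 = \left(132 + 6 \sqrt{-3 - 805 + 648025}\right) - -1822744 = \left(132 + 6 \sqrt{647217}\right) + 1822744 = \left(132 + 6 \cdot 3 \sqrt{71913}\right) + 1822744 = \left(132 + 18 \sqrt{71913}\right) + 1822744 = 1822876 + 18 \sqrt{71913}$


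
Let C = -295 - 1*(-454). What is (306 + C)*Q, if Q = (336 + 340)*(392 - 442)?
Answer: -15717000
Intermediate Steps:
C = 159 (C = -295 + 454 = 159)
Q = -33800 (Q = 676*(-50) = -33800)
(306 + C)*Q = (306 + 159)*(-33800) = 465*(-33800) = -15717000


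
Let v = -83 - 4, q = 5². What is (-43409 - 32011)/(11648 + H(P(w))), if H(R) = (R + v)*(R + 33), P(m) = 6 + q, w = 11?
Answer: -2095/224 ≈ -9.3527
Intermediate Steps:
q = 25
v = -87
P(m) = 31 (P(m) = 6 + 25 = 31)
H(R) = (-87 + R)*(33 + R) (H(R) = (R - 87)*(R + 33) = (-87 + R)*(33 + R))
(-43409 - 32011)/(11648 + H(P(w))) = (-43409 - 32011)/(11648 + (-2871 + 31² - 54*31)) = -75420/(11648 + (-2871 + 961 - 1674)) = -75420/(11648 - 3584) = -75420/8064 = -75420*1/8064 = -2095/224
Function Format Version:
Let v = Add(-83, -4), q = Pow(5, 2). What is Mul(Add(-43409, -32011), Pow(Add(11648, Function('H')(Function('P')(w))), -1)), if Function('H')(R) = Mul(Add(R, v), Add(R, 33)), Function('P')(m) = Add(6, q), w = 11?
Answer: Rational(-2095, 224) ≈ -9.3527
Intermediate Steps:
q = 25
v = -87
Function('P')(m) = 31 (Function('P')(m) = Add(6, 25) = 31)
Function('H')(R) = Mul(Add(-87, R), Add(33, R)) (Function('H')(R) = Mul(Add(R, -87), Add(R, 33)) = Mul(Add(-87, R), Add(33, R)))
Mul(Add(-43409, -32011), Pow(Add(11648, Function('H')(Function('P')(w))), -1)) = Mul(Add(-43409, -32011), Pow(Add(11648, Add(-2871, Pow(31, 2), Mul(-54, 31))), -1)) = Mul(-75420, Pow(Add(11648, Add(-2871, 961, -1674)), -1)) = Mul(-75420, Pow(Add(11648, -3584), -1)) = Mul(-75420, Pow(8064, -1)) = Mul(-75420, Rational(1, 8064)) = Rational(-2095, 224)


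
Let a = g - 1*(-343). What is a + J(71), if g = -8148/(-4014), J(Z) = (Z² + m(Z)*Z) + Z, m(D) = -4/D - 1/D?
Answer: 3647408/669 ≈ 5452.0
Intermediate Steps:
m(D) = -5/D
J(Z) = -5 + Z + Z² (J(Z) = (Z² + (-5/Z)*Z) + Z = (Z² - 5) + Z = (-5 + Z²) + Z = -5 + Z + Z²)
g = 1358/669 (g = -8148*(-1/4014) = 1358/669 ≈ 2.0299)
a = 230825/669 (a = 1358/669 - 1*(-343) = 1358/669 + 343 = 230825/669 ≈ 345.03)
a + J(71) = 230825/669 + (-5 + 71*(1 + 71)) = 230825/669 + (-5 + 71*72) = 230825/669 + (-5 + 5112) = 230825/669 + 5107 = 3647408/669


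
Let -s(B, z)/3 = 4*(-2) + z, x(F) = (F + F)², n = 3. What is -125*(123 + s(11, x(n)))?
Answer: -4875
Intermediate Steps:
x(F) = 4*F² (x(F) = (2*F)² = 4*F²)
s(B, z) = 24 - 3*z (s(B, z) = -3*(4*(-2) + z) = -3*(-8 + z) = 24 - 3*z)
-125*(123 + s(11, x(n))) = -125*(123 + (24 - 12*3²)) = -125*(123 + (24 - 12*9)) = -125*(123 + (24 - 3*36)) = -125*(123 + (24 - 108)) = -125*(123 - 84) = -125*39 = -4875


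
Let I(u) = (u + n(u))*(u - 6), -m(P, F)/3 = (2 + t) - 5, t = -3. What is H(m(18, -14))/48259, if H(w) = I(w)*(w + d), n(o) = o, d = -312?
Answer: -127008/48259 ≈ -2.6318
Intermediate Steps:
m(P, F) = 18 (m(P, F) = -3*((2 - 3) - 5) = -3*(-1 - 5) = -3*(-6) = 18)
I(u) = 2*u*(-6 + u) (I(u) = (u + u)*(u - 6) = (2*u)*(-6 + u) = 2*u*(-6 + u))
H(w) = 2*w*(-312 + w)*(-6 + w) (H(w) = (2*w*(-6 + w))*(w - 312) = (2*w*(-6 + w))*(-312 + w) = 2*w*(-312 + w)*(-6 + w))
H(m(18, -14))/48259 = (2*18*(-312 + 18)*(-6 + 18))/48259 = (2*18*(-294)*12)*(1/48259) = -127008*1/48259 = -127008/48259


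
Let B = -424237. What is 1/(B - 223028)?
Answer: -1/647265 ≈ -1.5450e-6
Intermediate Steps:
1/(B - 223028) = 1/(-424237 - 223028) = 1/(-647265) = -1/647265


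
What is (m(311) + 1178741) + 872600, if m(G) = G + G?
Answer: 2051963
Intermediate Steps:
m(G) = 2*G
(m(311) + 1178741) + 872600 = (2*311 + 1178741) + 872600 = (622 + 1178741) + 872600 = 1179363 + 872600 = 2051963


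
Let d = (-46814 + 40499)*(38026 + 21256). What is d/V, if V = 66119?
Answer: -374365830/66119 ≈ -5662.0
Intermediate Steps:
d = -374365830 (d = -6315*59282 = -374365830)
d/V = -374365830/66119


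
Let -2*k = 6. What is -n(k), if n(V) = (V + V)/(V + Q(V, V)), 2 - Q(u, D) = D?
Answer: 3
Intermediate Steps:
k = -3 (k = -1/2*6 = -3)
Q(u, D) = 2 - D
n(V) = V (n(V) = (V + V)/(V + (2 - V)) = (2*V)/2 = (2*V)*(1/2) = V)
-n(k) = -1*(-3) = 3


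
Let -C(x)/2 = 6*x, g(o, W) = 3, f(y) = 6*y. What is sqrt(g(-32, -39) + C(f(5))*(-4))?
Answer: sqrt(1443) ≈ 37.987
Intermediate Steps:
C(x) = -12*x
sqrt(g(-32, -39) + C(f(5))*(-4)) = sqrt(3 - 72*5*(-4)) = sqrt(3 - 12*30*(-4)) = sqrt(3 - 360*(-4)) = sqrt(3 + 1440) = sqrt(1443)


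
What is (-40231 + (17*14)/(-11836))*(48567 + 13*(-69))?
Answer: -5674807863795/2959 ≈ -1.9178e+9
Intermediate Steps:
(-40231 + (17*14)/(-11836))*(48567 + 13*(-69)) = (-40231 + 238*(-1/11836))*(48567 - 897) = (-40231 - 119/5918)*47670 = -238087177/5918*47670 = -5674807863795/2959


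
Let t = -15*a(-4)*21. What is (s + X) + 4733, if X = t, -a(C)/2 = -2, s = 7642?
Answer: 11115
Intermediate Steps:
a(C) = 4 (a(C) = -2*(-2) = 4)
t = -1260 (t = -15*4*21 = -60*21 = -1260)
X = -1260
(s + X) + 4733 = (7642 - 1260) + 4733 = 6382 + 4733 = 11115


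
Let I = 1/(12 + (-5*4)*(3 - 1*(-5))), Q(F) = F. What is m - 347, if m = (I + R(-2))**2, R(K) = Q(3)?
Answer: -7404439/21904 ≈ -338.04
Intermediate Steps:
I = -1/148 (I = 1/(12 - 20*(3 + 5)) = 1/(12 - 20*8) = 1/(12 - 160) = 1/(-148) = -1/148 ≈ -0.0067568)
R(K) = 3
m = 196249/21904 (m = (-1/148 + 3)**2 = (443/148)**2 = 196249/21904 ≈ 8.9595)
m - 347 = 196249/21904 - 347 = -7404439/21904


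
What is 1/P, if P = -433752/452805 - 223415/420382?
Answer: -63450357170/94501654113 ≈ -0.67142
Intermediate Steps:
P = -94501654113/63450357170 (P = -433752*1/452805 - 223415*1/420382 = -144584/150935 - 223415/420382 = -94501654113/63450357170 ≈ -1.4894)
1/P = 1/(-94501654113/63450357170) = -63450357170/94501654113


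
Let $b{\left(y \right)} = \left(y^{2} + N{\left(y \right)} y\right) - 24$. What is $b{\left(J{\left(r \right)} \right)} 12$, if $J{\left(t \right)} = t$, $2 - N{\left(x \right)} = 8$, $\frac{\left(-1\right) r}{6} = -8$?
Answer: $23904$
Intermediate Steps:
$r = 48$ ($r = \left(-6\right) \left(-8\right) = 48$)
$N{\left(x \right)} = -6$ ($N{\left(x \right)} = 2 - 8 = -6$)
$b{\left(y \right)} = -24 + y^{2} - 6 y$ ($b{\left(y \right)} = \left(y^{2} - 6 y\right) - 24 = -24 + y^{2} - 6 y$)
$b{\left(J{\left(r \right)} \right)} 12 = \left(-24 + 48^{2} - 288\right) 12 = \left(-24 + 2304 - 288\right) 12 = 1992 \cdot 12 = 23904$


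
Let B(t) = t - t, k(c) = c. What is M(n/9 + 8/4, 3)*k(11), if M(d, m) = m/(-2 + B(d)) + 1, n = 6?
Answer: -11/2 ≈ -5.5000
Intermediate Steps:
B(t) = 0
M(d, m) = 1 - m/2 (M(d, m) = m/(-2 + 0) + 1 = m/(-2) + 1 = -m/2 + 1 = 1 - m/2)
M(n/9 + 8/4, 3)*k(11) = (1 - ½*3)*11 = (1 - 3/2)*11 = -½*11 = -11/2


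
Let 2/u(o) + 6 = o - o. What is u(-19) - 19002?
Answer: -57007/3 ≈ -19002.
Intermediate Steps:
u(o) = -⅓ (u(o) = 2/(-6 + (o - o)) = 2/(-6 + 0) = 2/(-6) = 2*(-⅙) = -⅓)
u(-19) - 19002 = -⅓ - 19002 = -57007/3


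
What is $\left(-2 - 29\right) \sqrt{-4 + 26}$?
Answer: $- 31 \sqrt{22} \approx -145.4$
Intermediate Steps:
$\left(-2 - 29\right) \sqrt{-4 + 26} = - 31 \sqrt{22}$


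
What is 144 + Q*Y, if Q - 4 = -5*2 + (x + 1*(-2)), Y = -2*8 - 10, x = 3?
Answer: 274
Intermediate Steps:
Y = -26 (Y = -16 - 10 = -26)
Q = -5 (Q = 4 + (-5*2 + (3 + 1*(-2))) = 4 + (-10 + (3 - 2)) = 4 + (-10 + 1) = 4 - 9 = -5)
144 + Q*Y = 144 - 5*(-26) = 144 + 130 = 274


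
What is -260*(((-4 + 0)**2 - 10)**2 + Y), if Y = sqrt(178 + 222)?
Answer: -14560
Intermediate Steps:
Y = 20 (Y = sqrt(400) = 20)
-260*(((-4 + 0)**2 - 10)**2 + Y) = -260*(((-4 + 0)**2 - 10)**2 + 20) = -260*(((-4)**2 - 10)**2 + 20) = -260*((16 - 10)**2 + 20) = -260*(6**2 + 20) = -260*(36 + 20) = -260*56 = -14560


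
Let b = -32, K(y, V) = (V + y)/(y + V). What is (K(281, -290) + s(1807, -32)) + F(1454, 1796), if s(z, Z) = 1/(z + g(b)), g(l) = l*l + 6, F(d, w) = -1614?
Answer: -4576080/2837 ≈ -1613.0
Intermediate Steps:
K(y, V) = 1 (K(y, V) = (V + y)/(V + y) = 1)
g(l) = 6 + l**2 (g(l) = l**2 + 6 = 6 + l**2)
s(z, Z) = 1/(1030 + z) (s(z, Z) = 1/(z + (6 + (-32)**2)) = 1/(z + (6 + 1024)) = 1/(z + 1030) = 1/(1030 + z))
(K(281, -290) + s(1807, -32)) + F(1454, 1796) = (1 + 1/(1030 + 1807)) - 1614 = (1 + 1/2837) - 1614 = 2838/2837 - 1614 = -4576080/2837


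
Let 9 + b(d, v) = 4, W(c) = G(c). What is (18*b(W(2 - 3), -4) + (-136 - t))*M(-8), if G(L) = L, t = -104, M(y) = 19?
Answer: -2318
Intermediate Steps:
W(c) = c
b(d, v) = -5 (b(d, v) = -9 + 4 = -5)
(18*b(W(2 - 3), -4) + (-136 - t))*M(-8) = (18*(-5) + (-136 - 1*(-104)))*19 = (-90 + (-136 + 104))*19 = (-90 - 32)*19 = -122*19 = -2318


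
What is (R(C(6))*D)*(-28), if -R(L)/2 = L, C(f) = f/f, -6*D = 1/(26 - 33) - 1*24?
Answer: 676/3 ≈ 225.33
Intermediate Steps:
D = 169/42 (D = -(1/(26 - 33) - 1*24)/6 = -(1/(-7) - 24)/6 = -(-⅐ - 24)/6 = -⅙*(-169/7) = 169/42 ≈ 4.0238)
C(f) = 1
R(L) = -2*L
(R(C(6))*D)*(-28) = (-2*1*(169/42))*(-28) = -2*169/42*(-28) = -169/21*(-28) = 676/3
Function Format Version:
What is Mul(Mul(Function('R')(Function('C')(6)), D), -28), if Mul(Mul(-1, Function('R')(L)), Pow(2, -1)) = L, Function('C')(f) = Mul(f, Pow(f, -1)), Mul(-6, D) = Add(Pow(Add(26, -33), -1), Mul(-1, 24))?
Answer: Rational(676, 3) ≈ 225.33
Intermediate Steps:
D = Rational(169, 42) (D = Mul(Rational(-1, 6), Add(Pow(Add(26, -33), -1), Mul(-1, 24))) = Mul(Rational(-1, 6), Add(Pow(-7, -1), -24)) = Mul(Rational(-1, 6), Add(Rational(-1, 7), -24)) = Mul(Rational(-1, 6), Rational(-169, 7)) = Rational(169, 42) ≈ 4.0238)
Function('C')(f) = 1
Function('R')(L) = Mul(-2, L)
Mul(Mul(Function('R')(Function('C')(6)), D), -28) = Mul(Mul(Mul(-2, 1), Rational(169, 42)), -28) = Mul(Mul(-2, Rational(169, 42)), -28) = Mul(Rational(-169, 21), -28) = Rational(676, 3)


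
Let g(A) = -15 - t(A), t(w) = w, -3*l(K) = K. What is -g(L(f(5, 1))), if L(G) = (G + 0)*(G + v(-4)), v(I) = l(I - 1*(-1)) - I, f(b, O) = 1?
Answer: 21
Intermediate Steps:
l(K) = -K/3
v(I) = -1/3 - 4*I/3 (v(I) = -(I - 1*(-1))/3 - I = -(I + 1)/3 - I = -(1 + I)/3 - I = (-1/3 - I/3) - I = -1/3 - 4*I/3)
L(G) = G*(5 + G) (L(G) = (G + 0)*(G + (-1/3 - 4/3*(-4))) = G*(G + (-1/3 + 16/3)) = G*(G + 5) = G*(5 + G))
g(A) = -15 - A
-g(L(f(5, 1))) = -(-15 - (5 + 1)) = -(-15 - 6) = -1*(-21) = 21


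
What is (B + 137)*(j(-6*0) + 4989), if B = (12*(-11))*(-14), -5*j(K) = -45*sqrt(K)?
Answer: 9903165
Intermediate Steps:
j(K) = 9*sqrt(K) (j(K) = -(-9)*sqrt(K) = 9*sqrt(K))
B = 1848 (B = -132*(-14) = 1848)
(B + 137)*(j(-6*0) + 4989) = (1848 + 137)*(9*sqrt(-6*0) + 4989) = 1985*(9*sqrt(0) + 4989) = 1985*(9*0 + 4989) = 1985*(0 + 4989) = 1985*4989 = 9903165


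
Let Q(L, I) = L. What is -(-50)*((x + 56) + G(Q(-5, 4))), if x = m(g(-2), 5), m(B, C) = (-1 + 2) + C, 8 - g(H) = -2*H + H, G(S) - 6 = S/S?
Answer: 3450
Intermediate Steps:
G(S) = 7 (G(S) = 6 + S/S = 6 + 1 = 7)
g(H) = 8 + H (g(H) = 8 - (-2*H + H) = 8 - (-1)*H = 8 + H)
m(B, C) = 1 + C
x = 6 (x = 1 + 5 = 6)
-(-50)*((x + 56) + G(Q(-5, 4))) = -(-50)*((6 + 56) + 7) = -(-50)*(62 + 7) = -(-50)*69 = -1*(-3450) = 3450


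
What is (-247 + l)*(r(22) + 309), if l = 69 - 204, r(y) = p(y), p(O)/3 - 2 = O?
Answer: -145542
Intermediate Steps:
p(O) = 6 + 3*O
r(y) = 6 + 3*y
l = -135
(-247 + l)*(r(22) + 309) = (-247 - 135)*((6 + 3*22) + 309) = -382*((6 + 66) + 309) = -382*(72 + 309) = -382*381 = -145542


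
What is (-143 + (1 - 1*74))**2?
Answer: 46656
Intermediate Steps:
(-143 + (1 - 1*74))**2 = (-143 + (1 - 74))**2 = (-143 - 73)**2 = (-216)**2 = 46656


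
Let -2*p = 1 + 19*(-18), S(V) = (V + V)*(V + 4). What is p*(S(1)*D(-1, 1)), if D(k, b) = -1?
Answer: -1705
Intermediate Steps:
S(V) = 2*V*(4 + V) (S(V) = (2*V)*(4 + V) = 2*V*(4 + V))
p = 341/2 (p = -(1 + 19*(-18))/2 = -(1 - 342)/2 = -1/2*(-341) = 341/2 ≈ 170.50)
p*(S(1)*D(-1, 1)) = 341*((2*1*(4 + 1))*(-1))/2 = 341*((2*1*5)*(-1))/2 = 341*(10*(-1))/2 = (341/2)*(-10) = -1705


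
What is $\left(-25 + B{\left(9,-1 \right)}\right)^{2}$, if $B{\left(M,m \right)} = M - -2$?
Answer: $196$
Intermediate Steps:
$B{\left(M,m \right)} = 2 + M$ ($B{\left(M,m \right)} = M + 2 = 2 + M$)
$\left(-25 + B{\left(9,-1 \right)}\right)^{2} = \left(-25 + \left(2 + 9\right)\right)^{2} = \left(-25 + 11\right)^{2} = \left(-14\right)^{2} = 196$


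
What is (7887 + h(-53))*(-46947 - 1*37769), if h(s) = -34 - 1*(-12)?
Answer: -666291340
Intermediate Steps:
h(s) = -22 (h(s) = -34 + 12 = -22)
(7887 + h(-53))*(-46947 - 1*37769) = (7887 - 22)*(-46947 - 1*37769) = 7865*(-46947 - 37769) = 7865*(-84716) = -666291340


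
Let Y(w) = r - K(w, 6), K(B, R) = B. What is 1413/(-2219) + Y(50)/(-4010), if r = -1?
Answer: -5552961/8898190 ≈ -0.62405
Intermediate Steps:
Y(w) = -1 - w
1413/(-2219) + Y(50)/(-4010) = 1413/(-2219) + (-1 - 1*50)/(-4010) = 1413*(-1/2219) + (-1 - 50)*(-1/4010) = -1413/2219 - 51*(-1/4010) = -1413/2219 + 51/4010 = -5552961/8898190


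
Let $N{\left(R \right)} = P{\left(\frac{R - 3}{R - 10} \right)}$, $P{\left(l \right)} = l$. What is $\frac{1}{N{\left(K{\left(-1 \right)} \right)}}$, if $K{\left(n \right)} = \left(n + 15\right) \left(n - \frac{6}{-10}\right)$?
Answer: $\frac{78}{43} \approx 1.814$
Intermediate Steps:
$K{\left(n \right)} = \left(15 + n\right) \left(\frac{3}{5} + n\right)$ ($K{\left(n \right)} = \left(15 + n\right) \left(n - - \frac{3}{5}\right) = \left(15 + n\right) \left(n + \frac{3}{5}\right) = \left(15 + n\right) \left(\frac{3}{5} + n\right)$)
$N{\left(R \right)} = \frac{-3 + R}{-10 + R}$ ($N{\left(R \right)} = \frac{R - 3}{R - 10} = \frac{-3 + R}{-10 + R}$)
$\frac{1}{N{\left(K{\left(-1 \right)} \right)}} = \frac{1}{\frac{1}{-10 + \left(9 + \left(-1\right)^{2} + \frac{78}{5} \left(-1\right)\right)} \left(-3 + \left(9 + \left(-1\right)^{2} + \frac{78}{5} \left(-1\right)\right)\right)} = \frac{1}{\frac{1}{-10 + \left(9 + 1 - \frac{78}{5}\right)} \left(-3 + \left(9 + 1 - \frac{78}{5}\right)\right)} = \frac{1}{\frac{1}{-10 - \frac{28}{5}} \left(-3 - \frac{28}{5}\right)} = \frac{1}{\frac{1}{- \frac{78}{5}} \left(- \frac{43}{5}\right)} = \frac{1}{\left(- \frac{5}{78}\right) \left(- \frac{43}{5}\right)} = \frac{1}{\frac{43}{78}} = \frac{78}{43}$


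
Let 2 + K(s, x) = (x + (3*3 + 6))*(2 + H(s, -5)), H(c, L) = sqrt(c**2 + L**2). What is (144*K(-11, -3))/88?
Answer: 36 + 216*sqrt(146)/11 ≈ 273.27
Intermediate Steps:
H(c, L) = sqrt(L**2 + c**2)
K(s, x) = -2 + (2 + sqrt(25 + s**2))*(15 + x) (K(s, x) = -2 + (x + (3*3 + 6))*(2 + sqrt((-5)**2 + s**2)) = -2 + (x + (9 + 6))*(2 + sqrt(25 + s**2)) = -2 + (x + 15)*(2 + sqrt(25 + s**2)) = -2 + (15 + x)*(2 + sqrt(25 + s**2)) = -2 + (2 + sqrt(25 + s**2))*(15 + x))
(144*K(-11, -3))/88 = (144*(28 + 2*(-3) + 15*sqrt(25 + (-11)**2) - 3*sqrt(25 + (-11)**2)))/88 = (144*(28 - 6 + 15*sqrt(25 + 121) - 3*sqrt(25 + 121)))*(1/88) = (144*(28 - 6 + 15*sqrt(146) - 3*sqrt(146)))*(1/88) = (144*(22 + 12*sqrt(146)))*(1/88) = (3168 + 1728*sqrt(146))*(1/88) = 36 + 216*sqrt(146)/11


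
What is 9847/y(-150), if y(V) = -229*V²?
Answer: -43/22500 ≈ -0.0019111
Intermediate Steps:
9847/y(-150) = 9847/((-229*(-150)²)) = 9847/((-229*22500)) = 9847/(-5152500) = 9847*(-1/5152500) = -43/22500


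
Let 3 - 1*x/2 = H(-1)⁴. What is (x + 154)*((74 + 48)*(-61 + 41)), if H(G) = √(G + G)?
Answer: -370880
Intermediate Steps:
H(G) = √2*√G (H(G) = √(2*G) = √2*√G)
x = -2 (x = 6 - 2*(√2*√(-1))⁴ = 6 - 2*(√2*I)⁴ = 6 - 2*(I*√2)⁴ = 6 - 2*4 = 6 - 8 = -2)
(x + 154)*((74 + 48)*(-61 + 41)) = (-2 + 154)*((74 + 48)*(-61 + 41)) = 152*(122*(-20)) = 152*(-2440) = -370880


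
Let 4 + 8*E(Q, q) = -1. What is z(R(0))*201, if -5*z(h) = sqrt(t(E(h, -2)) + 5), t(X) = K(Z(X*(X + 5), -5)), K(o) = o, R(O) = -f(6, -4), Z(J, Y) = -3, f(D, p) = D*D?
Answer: -201*sqrt(2)/5 ≈ -56.851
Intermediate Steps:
E(Q, q) = -5/8 (E(Q, q) = -1/2 + (1/8)*(-1) = -1/2 - 1/8 = -5/8)
f(D, p) = D**2
R(O) = -36 (R(O) = -1*6**2 = -1*36 = -36)
t(X) = -3
z(h) = -sqrt(2)/5 (z(h) = -sqrt(-3 + 5)/5 = -sqrt(2)/5)
z(R(0))*201 = -sqrt(2)/5*201 = -201*sqrt(2)/5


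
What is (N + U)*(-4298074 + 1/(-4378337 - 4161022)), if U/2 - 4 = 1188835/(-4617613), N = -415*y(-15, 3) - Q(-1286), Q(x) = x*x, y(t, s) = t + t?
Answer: 278172922392505755296626888/39431455130067 ≈ 7.0546e+12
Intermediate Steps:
y(t, s) = 2*t
Q(x) = x²
N = -1641346 (N = -830*(-15) - 1*(-1286)² = -415*(-30) - 1*1653796 = 12450 - 1653796 = -1641346)
U = 34563234/4617613 (U = 8 + 2*(1188835/(-4617613)) = 8 + 2*(1188835*(-1/4617613)) = 8 + 2*(-1188835/4617613) = 8 - 2377670/4617613 = 34563234/4617613 ≈ 7.4851)
(N + U)*(-4298074 + 1/(-4378337 - 4161022)) = (-1641346 + 34563234/4617613)*(-4298074 + 1/(-4378337 - 4161022)) = -7579066063864*(-4298074 + 1/(-8539359))/4617613 = -7579066063864*(-4298074 - 1/8539359)/4617613 = -7579066063864/4617613*(-36702796894567/8539359) = 278172922392505755296626888/39431455130067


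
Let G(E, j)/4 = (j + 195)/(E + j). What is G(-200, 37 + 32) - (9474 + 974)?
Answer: -1369744/131 ≈ -10456.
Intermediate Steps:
G(E, j) = 4*(195 + j)/(E + j) (G(E, j) = 4*((j + 195)/(E + j)) = 4*((195 + j)/(E + j)) = 4*(195 + j)/(E + j))
G(-200, 37 + 32) - (9474 + 974) = 4*(195 + (37 + 32))/(-200 + (37 + 32)) - (9474 + 974) = 4*(195 + 69)/(-200 + 69) - 1*10448 = 4*264/(-131) - 10448 = 4*(-1/131)*264 - 10448 = -1056/131 - 10448 = -1369744/131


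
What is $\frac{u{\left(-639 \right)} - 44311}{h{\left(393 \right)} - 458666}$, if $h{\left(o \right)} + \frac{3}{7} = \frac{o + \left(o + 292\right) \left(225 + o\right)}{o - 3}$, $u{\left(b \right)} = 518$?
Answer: $\frac{39851630}{416397763} \approx 0.095706$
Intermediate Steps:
$h{\left(o \right)} = - \frac{3}{7} + \frac{o + \left(225 + o\right) \left(292 + o\right)}{-3 + o}$ ($h{\left(o \right)} = - \frac{3}{7} + \frac{o + \left(o + 292\right) \left(225 + o\right)}{o - 3} = - \frac{3}{7} + \frac{o + \left(292 + o\right) \left(225 + o\right)}{-3 + o} = - \frac{3}{7} + \frac{o + \left(225 + o\right) \left(292 + o\right)}{-3 + o}$)
$\frac{u{\left(-639 \right)} - 44311}{h{\left(393 \right)} - 458666} = \frac{518 - 44311}{\frac{459909 + 7 \cdot 393^{2} + 3623 \cdot 393}{7 \left(-3 + 393\right)} - 458666} = - \frac{43793}{\frac{459909 + 7 \cdot 154449 + 1423839}{7 \cdot 390} - 458666} = - \frac{43793}{\frac{1}{7} \cdot \frac{1}{390} \left(459909 + 1081143 + 1423839\right) - 458666} = - \frac{43793}{\frac{1}{7} \cdot \frac{1}{390} \cdot 2964891 - 458666} = - \frac{43793}{\frac{988297}{910} - 458666} = - \frac{43793}{- \frac{416397763}{910}} = \left(-43793\right) \left(- \frac{910}{416397763}\right) = \frac{39851630}{416397763}$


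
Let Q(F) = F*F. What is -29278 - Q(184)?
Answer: -63134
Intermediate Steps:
Q(F) = F**2
-29278 - Q(184) = -29278 - 1*184**2 = -29278 - 1*33856 = -29278 - 33856 = -63134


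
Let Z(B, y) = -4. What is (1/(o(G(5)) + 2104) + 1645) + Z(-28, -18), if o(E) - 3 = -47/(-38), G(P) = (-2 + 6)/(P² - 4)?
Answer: 131465471/80113 ≈ 1641.0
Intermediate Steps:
G(P) = 4/(-4 + P²)
o(E) = 161/38 (o(E) = 3 - 47/(-38) = 3 - 47*(-1/38) = 3 + 47/38 = 161/38)
(1/(o(G(5)) + 2104) + 1645) + Z(-28, -18) = (1/(161/38 + 2104) + 1645) - 4 = (1/(80113/38) + 1645) - 4 = (38/80113 + 1645) - 4 = 131785923/80113 - 4 = 131465471/80113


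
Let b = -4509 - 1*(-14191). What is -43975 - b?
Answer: -53657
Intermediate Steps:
b = 9682 (b = -4509 + 14191 = 9682)
-43975 - b = -43975 - 1*9682 = -43975 - 9682 = -53657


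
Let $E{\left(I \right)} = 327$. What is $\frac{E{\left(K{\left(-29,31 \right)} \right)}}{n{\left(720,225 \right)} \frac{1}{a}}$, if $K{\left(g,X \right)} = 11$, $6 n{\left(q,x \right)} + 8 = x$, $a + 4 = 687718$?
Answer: $\frac{1349294868}{217} \approx 6.218 \cdot 10^{6}$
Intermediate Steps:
$a = 687714$ ($a = -4 + 687718 = 687714$)
$n{\left(q,x \right)} = - \frac{4}{3} + \frac{x}{6}$
$\frac{E{\left(K{\left(-29,31 \right)} \right)}}{n{\left(720,225 \right)} \frac{1}{a}} = \frac{327}{\left(- \frac{4}{3} + \frac{1}{6} \cdot 225\right) \frac{1}{687714}} = \frac{327}{\left(- \frac{4}{3} + \frac{75}{2}\right) \frac{1}{687714}} = \frac{327}{\frac{217}{6} \cdot \frac{1}{687714}} = \frac{327}{\frac{217}{4126284}} = 327 \cdot \frac{4126284}{217} = \frac{1349294868}{217}$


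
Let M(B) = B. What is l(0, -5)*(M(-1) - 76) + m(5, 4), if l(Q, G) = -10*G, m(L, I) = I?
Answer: -3846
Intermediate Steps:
l(0, -5)*(M(-1) - 76) + m(5, 4) = (-10*(-5))*(-1 - 76) + 4 = 50*(-77) + 4 = -3850 + 4 = -3846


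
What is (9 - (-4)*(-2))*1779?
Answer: 1779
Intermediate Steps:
(9 - (-4)*(-2))*1779 = (9 - 1*8)*1779 = (9 - 8)*1779 = 1*1779 = 1779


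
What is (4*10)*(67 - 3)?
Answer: 2560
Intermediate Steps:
(4*10)*(67 - 3) = 40*64 = 2560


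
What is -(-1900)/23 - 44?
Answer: 888/23 ≈ 38.609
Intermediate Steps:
-(-1900)/23 - 44 = -50*(-38/23) - 44 = 1900/23 - 44 = 888/23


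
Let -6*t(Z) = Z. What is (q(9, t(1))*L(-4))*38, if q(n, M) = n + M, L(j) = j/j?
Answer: 1007/3 ≈ 335.67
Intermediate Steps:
t(Z) = -Z/6
L(j) = 1
q(n, M) = M + n
(q(9, t(1))*L(-4))*38 = ((-⅙*1 + 9)*1)*38 = ((-⅙ + 9)*1)*38 = ((53/6)*1)*38 = (53/6)*38 = 1007/3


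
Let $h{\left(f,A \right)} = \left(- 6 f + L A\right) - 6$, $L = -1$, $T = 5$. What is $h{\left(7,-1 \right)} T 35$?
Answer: $-8225$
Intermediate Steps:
$h{\left(f,A \right)} = -6 - A - 6 f$ ($h{\left(f,A \right)} = \left(- 6 f - A\right) - 6 = \left(- A - 6 f\right) - 6 = -6 - A - 6 f$)
$h{\left(7,-1 \right)} T 35 = \left(-6 - -1 - 42\right) 5 \cdot 35 = \left(-6 + 1 - 42\right) 5 \cdot 35 = \left(-47\right) 5 \cdot 35 = \left(-235\right) 35 = -8225$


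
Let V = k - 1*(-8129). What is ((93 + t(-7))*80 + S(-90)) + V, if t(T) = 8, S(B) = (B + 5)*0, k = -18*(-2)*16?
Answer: 16785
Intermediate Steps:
k = 576 (k = 36*16 = 576)
S(B) = 0 (S(B) = (5 + B)*0 = 0)
V = 8705 (V = 576 - 1*(-8129) = 576 + 8129 = 8705)
((93 + t(-7))*80 + S(-90)) + V = ((93 + 8)*80 + 0) + 8705 = (101*80 + 0) + 8705 = (8080 + 0) + 8705 = 8080 + 8705 = 16785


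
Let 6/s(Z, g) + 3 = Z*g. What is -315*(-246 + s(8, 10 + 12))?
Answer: 13403880/173 ≈ 77479.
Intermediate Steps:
s(Z, g) = 6/(-3 + Z*g)
-315*(-246 + s(8, 10 + 12)) = -315*(-246 + 6/(-3 + 8*(10 + 12))) = -315*(-246 + 6/(-3 + 8*22)) = -315*(-246 + 6/(-3 + 176)) = -315*(-246 + 6/173) = -315*(-42552/173) = 13403880/173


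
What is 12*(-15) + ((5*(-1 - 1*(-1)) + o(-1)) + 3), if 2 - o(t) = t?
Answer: -174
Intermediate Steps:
o(t) = 2 - t
12*(-15) + ((5*(-1 - 1*(-1)) + o(-1)) + 3) = 12*(-15) + ((5*(-1 - 1*(-1)) + (2 - 1*(-1))) + 3) = -180 + ((5*(-1 + 1) + (2 + 1)) + 3) = -180 + ((5*0 + 3) + 3) = -180 + ((0 + 3) + 3) = -180 + (3 + 3) = -180 + 6 = -174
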